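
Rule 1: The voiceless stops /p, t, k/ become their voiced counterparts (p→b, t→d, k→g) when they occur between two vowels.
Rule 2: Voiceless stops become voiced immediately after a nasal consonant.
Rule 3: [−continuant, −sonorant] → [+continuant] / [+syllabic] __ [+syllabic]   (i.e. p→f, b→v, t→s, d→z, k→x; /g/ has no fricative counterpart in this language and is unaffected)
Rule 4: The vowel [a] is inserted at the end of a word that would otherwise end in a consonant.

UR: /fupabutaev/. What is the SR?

fuvavuzaeva

Rule 1 (intervocalic voicing): /p/ is a voiceless stop between vowels /u/ and /a/, so it voices to [b]. /t/ is a voiceless stop between vowels /u/ and /a/, so it voices to [d]. /fupabutaev/ → fubabudaev.
Rule 2 (post-nasal voicing): no segment meets the environment; /fubabudaev/ is unchanged.
Rule 3 (intervocalic spirantization): /b/ is a stop between vowels /u/ and /a/, so it spirantizes to the fricative [v]. /b/ is a stop between vowels /a/ and /u/, so it spirantizes to the fricative [v]. /d/ is a stop between vowels /u/ and /a/, so it spirantizes to the fricative [z]. /fubabudaev/ → fuvavuzaev.
Rule 4 (final a-epenthesis): the form ends in the consonant /v/, so [a] is inserted word-finally. /fuvavuzaev/ → fuvavuzaeva.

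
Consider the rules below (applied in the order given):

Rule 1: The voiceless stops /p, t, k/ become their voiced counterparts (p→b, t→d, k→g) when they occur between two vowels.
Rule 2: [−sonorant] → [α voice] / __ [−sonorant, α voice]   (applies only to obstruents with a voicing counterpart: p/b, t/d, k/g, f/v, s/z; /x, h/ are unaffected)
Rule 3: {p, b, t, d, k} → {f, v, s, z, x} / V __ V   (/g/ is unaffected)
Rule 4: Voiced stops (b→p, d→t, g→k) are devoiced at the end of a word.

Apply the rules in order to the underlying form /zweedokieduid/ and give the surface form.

Rule 1 (intervocalic voicing): /k/ is a voiceless stop between vowels /o/ and /i/, so it voices to [g]. /zweedokieduid/ → zweedogieduid.
Rule 2 (regressive voicing assimilation): no segment meets the environment; /zweedogieduid/ is unchanged.
Rule 3 (intervocalic spirantization): /d/ is a stop between vowels /e/ and /o/, so it spirantizes to the fricative [z]. /d/ is a stop between vowels /e/ and /u/, so it spirantizes to the fricative [z]. /zweedogieduid/ → zweezogiezuid.
Rule 4 (final devoicing): /d/ is a voiced stop in word-final position, so it devoices to [t]. /zweezogiezuid/ → zweezogiezuit.

zweezogiezuit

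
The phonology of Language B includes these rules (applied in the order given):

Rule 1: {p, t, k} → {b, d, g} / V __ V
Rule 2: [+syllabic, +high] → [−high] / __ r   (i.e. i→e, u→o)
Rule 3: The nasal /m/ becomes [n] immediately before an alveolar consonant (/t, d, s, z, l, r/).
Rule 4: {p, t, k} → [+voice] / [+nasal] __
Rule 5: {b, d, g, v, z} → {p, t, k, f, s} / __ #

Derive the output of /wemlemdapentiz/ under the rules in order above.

wenlendabendis

Rule 1 (intervocalic voicing): /p/ is a voiceless stop between vowels /a/ and /e/, so it voices to [b]. /wemlemdapentiz/ → wemlemdabentiz.
Rule 2 (pre-rhotic lowering): no segment meets the environment; /wemlemdabentiz/ is unchanged.
Rule 3 (nasal place assimilation): /m/ precedes the alveolar consonant /l/, so it assimilates in place to [n]. /m/ precedes the alveolar consonant /d/, so it assimilates in place to [n]. /wemlemdabentiz/ → wenlendabentiz.
Rule 4 (post-nasal voicing): /t/ is a voiceless stop immediately after the nasal /n/, so it voices to [d]. /wenlendabentiz/ → wenlendabendiz.
Rule 5 (final devoicing): /z/ is a voiced obstruent in word-final position, so it devoices to [s]. /wenlendabendiz/ → wenlendabendis.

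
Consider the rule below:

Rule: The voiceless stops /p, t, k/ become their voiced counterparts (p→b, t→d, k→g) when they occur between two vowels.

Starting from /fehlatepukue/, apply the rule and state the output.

fehladebugue

/t/ is a voiceless stop between vowels /a/ and /e/, so it voices to [d].
/p/ is a voiceless stop between vowels /e/ and /u/, so it voices to [b].
/k/ is a voiceless stop between vowels /u/ and /u/, so it voices to [g].
Surface form: [fehladebugue].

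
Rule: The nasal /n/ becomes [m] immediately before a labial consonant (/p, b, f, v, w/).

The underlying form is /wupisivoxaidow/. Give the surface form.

wupisivoxaidow

No segment of /wupisivoxaidow/ meets the structural description of the rule, so the form surfaces unchanged.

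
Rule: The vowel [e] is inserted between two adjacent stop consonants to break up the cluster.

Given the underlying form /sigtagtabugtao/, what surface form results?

/g/ and /t/ form a stop–stop cluster, so [e] is inserted between them.
/g/ and /t/ form a stop–stop cluster, so [e] is inserted between them.
/g/ and /t/ form a stop–stop cluster, so [e] is inserted between them.
Surface form: [sigetagetabugetao].

sigetagetabugetao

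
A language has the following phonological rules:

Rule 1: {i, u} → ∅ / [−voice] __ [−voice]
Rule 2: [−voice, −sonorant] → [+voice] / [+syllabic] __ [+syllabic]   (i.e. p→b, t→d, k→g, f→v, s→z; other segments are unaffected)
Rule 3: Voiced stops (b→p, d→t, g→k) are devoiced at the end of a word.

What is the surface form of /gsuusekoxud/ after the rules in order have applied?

gsuuzegoxut

Rule 1 (high vowel syncope): no segment meets the environment; /gsuusekoxud/ is unchanged.
Rule 2 (intervocalic voicing): /s/ is a voiceless obstruent between vowels /u/ and /e/, so it voices to [z]. /k/ is a voiceless obstruent between vowels /e/ and /o/, so it voices to [g]. /gsuusekoxud/ → gsuuzegoxud.
Rule 3 (final devoicing): /d/ is a voiced stop in word-final position, so it devoices to [t]. /gsuuzegoxud/ → gsuuzegoxut.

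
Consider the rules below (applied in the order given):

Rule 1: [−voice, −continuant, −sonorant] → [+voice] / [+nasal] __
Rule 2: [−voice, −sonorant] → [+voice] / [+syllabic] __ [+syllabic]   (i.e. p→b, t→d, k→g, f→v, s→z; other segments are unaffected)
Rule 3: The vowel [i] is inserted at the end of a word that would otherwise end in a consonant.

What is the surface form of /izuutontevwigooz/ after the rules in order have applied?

Rule 1 (post-nasal voicing): /t/ is a voiceless stop immediately after the nasal /n/, so it voices to [d]. /izuutontevwigooz/ → izuutondevwigooz.
Rule 2 (intervocalic voicing): /t/ is a voiceless obstruent between vowels /u/ and /o/, so it voices to [d]. /izuutondevwigooz/ → izuudondevwigooz.
Rule 3 (final i-epenthesis): the form ends in the consonant /z/, so [i] is inserted word-finally. /izuudondevwigooz/ → izuudondevwigoozi.

izuudondevwigoozi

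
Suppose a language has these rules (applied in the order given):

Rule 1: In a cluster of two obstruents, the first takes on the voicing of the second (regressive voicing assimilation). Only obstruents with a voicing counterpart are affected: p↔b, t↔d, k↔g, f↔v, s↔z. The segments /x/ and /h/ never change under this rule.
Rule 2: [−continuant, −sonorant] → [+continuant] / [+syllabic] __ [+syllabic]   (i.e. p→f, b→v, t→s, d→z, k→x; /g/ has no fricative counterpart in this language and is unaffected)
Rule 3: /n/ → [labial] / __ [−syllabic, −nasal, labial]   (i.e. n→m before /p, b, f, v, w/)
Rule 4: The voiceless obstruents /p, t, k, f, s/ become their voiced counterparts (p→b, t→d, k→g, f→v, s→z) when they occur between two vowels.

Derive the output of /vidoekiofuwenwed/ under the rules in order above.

vizoexiovuwemwed

Rule 1 (regressive voicing assimilation): no segment meets the environment; /vidoekiofuwenwed/ is unchanged.
Rule 2 (intervocalic spirantization): /d/ is a stop between vowels /i/ and /o/, so it spirantizes to the fricative [z]. /k/ is a stop between vowels /e/ and /i/, so it spirantizes to the fricative [x]. /vidoekiofuwenwed/ → vizoexiofuwenwed.
Rule 3 (nasal place assimilation): /n/ precedes the labial consonant /w/, so it assimilates in place to [m]. /vizoexiofuwenwed/ → vizoexiofuwemwed.
Rule 4 (intervocalic voicing): /f/ is a voiceless obstruent between vowels /o/ and /u/, so it voices to [v]. /vizoexiofuwemwed/ → vizoexiovuwemwed.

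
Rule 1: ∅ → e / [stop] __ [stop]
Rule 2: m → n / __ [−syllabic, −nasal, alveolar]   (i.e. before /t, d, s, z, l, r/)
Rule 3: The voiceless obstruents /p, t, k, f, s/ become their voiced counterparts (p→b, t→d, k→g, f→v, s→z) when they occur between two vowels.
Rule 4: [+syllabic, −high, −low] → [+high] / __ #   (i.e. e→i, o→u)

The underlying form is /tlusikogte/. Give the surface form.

tluzigogedi

Rule 1 (stop-cluster e-epenthesis): /g/ and /t/ form a stop–stop cluster, so [e] is inserted between them. /tlusikogte/ → tlusikogete.
Rule 2 (nasal place assimilation): no segment meets the environment; /tlusikogete/ is unchanged.
Rule 3 (intervocalic voicing): /s/ is a voiceless obstruent between vowels /u/ and /i/, so it voices to [z]. /k/ is a voiceless obstruent between vowels /i/ and /o/, so it voices to [g]. /t/ is a voiceless obstruent between vowels /e/ and /e/, so it voices to [d]. /tlusikogete/ → tluzigogede.
Rule 4 (final vowel raising): /e/ is a mid vowel in word-final position, so it raises to [i]. /tluzigogede/ → tluzigogedi.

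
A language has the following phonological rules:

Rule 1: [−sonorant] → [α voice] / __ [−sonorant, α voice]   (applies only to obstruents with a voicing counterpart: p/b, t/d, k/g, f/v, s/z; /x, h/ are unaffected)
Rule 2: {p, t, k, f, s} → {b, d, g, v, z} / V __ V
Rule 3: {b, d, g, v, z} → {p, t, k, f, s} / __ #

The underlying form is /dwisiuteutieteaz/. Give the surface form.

Rule 1 (regressive voicing assimilation): no segment meets the environment; /dwisiuteutieteaz/ is unchanged.
Rule 2 (intervocalic voicing): /s/ is a voiceless obstruent between vowels /i/ and /i/, so it voices to [z]. /t/ is a voiceless obstruent between vowels /u/ and /e/, so it voices to [d]. /t/ is a voiceless obstruent between vowels /u/ and /i/, so it voices to [d]. /t/ is a voiceless obstruent between vowels /e/ and /e/, so it voices to [d]. /dwisiuteutieteaz/ → dwiziudeudiedeaz.
Rule 3 (final devoicing): /z/ is a voiced obstruent in word-final position, so it devoices to [s]. /dwiziudeudiedeaz/ → dwiziudeudiedeas.

dwiziudeudiedeas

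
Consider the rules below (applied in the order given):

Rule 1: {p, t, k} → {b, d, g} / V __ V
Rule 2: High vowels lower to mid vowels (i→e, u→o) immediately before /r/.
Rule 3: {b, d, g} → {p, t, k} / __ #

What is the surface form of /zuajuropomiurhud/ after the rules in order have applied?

zuajorobomiorhut

Rule 1 (intervocalic voicing): /p/ is a voiceless stop between vowels /o/ and /o/, so it voices to [b]. /zuajuropomiurhud/ → zuajurobomiurhud.
Rule 2 (pre-rhotic lowering): /u/ is a high vowel immediately before /r/, so it lowers to [o]. /u/ is a high vowel immediately before /r/, so it lowers to [o]. /zuajurobomiurhud/ → zuajorobomiorhud.
Rule 3 (final devoicing): /d/ is a voiced stop in word-final position, so it devoices to [t]. /zuajorobomiorhud/ → zuajorobomiorhut.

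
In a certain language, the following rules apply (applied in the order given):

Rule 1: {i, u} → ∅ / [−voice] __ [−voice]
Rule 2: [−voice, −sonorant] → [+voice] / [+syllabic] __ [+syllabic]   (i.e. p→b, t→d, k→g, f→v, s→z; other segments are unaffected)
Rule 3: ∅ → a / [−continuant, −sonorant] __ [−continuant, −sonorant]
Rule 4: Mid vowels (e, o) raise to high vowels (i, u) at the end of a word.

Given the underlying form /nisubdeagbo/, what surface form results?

nizubadeagabu

Rule 1 (high vowel syncope): no segment meets the environment; /nisubdeagbo/ is unchanged.
Rule 2 (intervocalic voicing): /s/ is a voiceless obstruent between vowels /i/ and /u/, so it voices to [z]. /nisubdeagbo/ → nizubdeagbo.
Rule 3 (stop-cluster a-epenthesis): /b/ and /d/ form a stop–stop cluster, so [a] is inserted between them. /g/ and /b/ form a stop–stop cluster, so [a] is inserted between them. /nizubdeagbo/ → nizubadeagabo.
Rule 4 (final vowel raising): /o/ is a mid vowel in word-final position, so it raises to [u]. /nizubadeagabo/ → nizubadeagabu.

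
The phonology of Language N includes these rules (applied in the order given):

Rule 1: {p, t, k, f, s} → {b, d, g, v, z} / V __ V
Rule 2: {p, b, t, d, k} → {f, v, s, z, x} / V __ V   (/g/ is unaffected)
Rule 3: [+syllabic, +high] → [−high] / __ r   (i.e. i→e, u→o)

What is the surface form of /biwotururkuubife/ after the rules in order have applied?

Rule 1 (intervocalic voicing): /t/ is a voiceless obstruent between vowels /o/ and /u/, so it voices to [d]. /f/ is a voiceless obstruent between vowels /i/ and /e/, so it voices to [v]. /biwotururkuubife/ → biwodururkuubive.
Rule 2 (intervocalic spirantization): /d/ is a stop between vowels /o/ and /u/, so it spirantizes to the fricative [z]. /b/ is a stop between vowels /u/ and /i/, so it spirantizes to the fricative [v]. /biwodururkuubive/ → biwozururkuuvive.
Rule 3 (pre-rhotic lowering): /u/ is a high vowel immediately before /r/, so it lowers to [o]. /u/ is a high vowel immediately before /r/, so it lowers to [o]. /biwozururkuuvive/ → biwozororkuuvive.

biwozororkuuvive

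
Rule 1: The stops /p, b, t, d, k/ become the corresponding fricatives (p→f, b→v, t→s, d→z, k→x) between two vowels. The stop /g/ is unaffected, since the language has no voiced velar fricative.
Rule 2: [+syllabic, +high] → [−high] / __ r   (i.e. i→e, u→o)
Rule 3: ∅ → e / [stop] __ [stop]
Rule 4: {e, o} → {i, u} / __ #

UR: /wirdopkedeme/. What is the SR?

Rule 1 (intervocalic spirantization): /d/ is a stop between vowels /e/ and /e/, so it spirantizes to the fricative [z]. /wirdopkedeme/ → wirdopkezeme.
Rule 2 (pre-rhotic lowering): /i/ is a high vowel immediately before /r/, so it lowers to [e]. /wirdopkezeme/ → werdopkezeme.
Rule 3 (stop-cluster e-epenthesis): /p/ and /k/ form a stop–stop cluster, so [e] is inserted between them. /werdopkezeme/ → werdopekezeme.
Rule 4 (final vowel raising): /e/ is a mid vowel in word-final position, so it raises to [i]. /werdopekezeme/ → werdopekezemi.

werdopekezemi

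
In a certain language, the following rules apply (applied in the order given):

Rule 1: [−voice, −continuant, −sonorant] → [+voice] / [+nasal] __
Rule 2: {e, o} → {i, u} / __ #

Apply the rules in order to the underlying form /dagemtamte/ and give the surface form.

Rule 1 (post-nasal voicing): /t/ is a voiceless stop immediately after the nasal /m/, so it voices to [d]. /t/ is a voiceless stop immediately after the nasal /m/, so it voices to [d]. /dagemtamte/ → dagemdamde.
Rule 2 (final vowel raising): /e/ is a mid vowel in word-final position, so it raises to [i]. /dagemdamde/ → dagemdamdi.

dagemdamdi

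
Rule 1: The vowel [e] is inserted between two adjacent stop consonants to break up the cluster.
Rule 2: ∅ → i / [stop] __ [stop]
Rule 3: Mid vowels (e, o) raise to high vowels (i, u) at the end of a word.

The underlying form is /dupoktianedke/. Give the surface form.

Rule 1 (stop-cluster e-epenthesis): /k/ and /t/ form a stop–stop cluster, so [e] is inserted between them. /d/ and /k/ form a stop–stop cluster, so [e] is inserted between them. /dupoktianedke/ → dupoketianedeke.
Rule 2 (stop-cluster i-epenthesis): no segment meets the environment; /dupoketianedeke/ is unchanged.
Rule 3 (final vowel raising): /e/ is a mid vowel in word-final position, so it raises to [i]. /dupoketianedeke/ → dupoketianedeki.

dupoketianedeki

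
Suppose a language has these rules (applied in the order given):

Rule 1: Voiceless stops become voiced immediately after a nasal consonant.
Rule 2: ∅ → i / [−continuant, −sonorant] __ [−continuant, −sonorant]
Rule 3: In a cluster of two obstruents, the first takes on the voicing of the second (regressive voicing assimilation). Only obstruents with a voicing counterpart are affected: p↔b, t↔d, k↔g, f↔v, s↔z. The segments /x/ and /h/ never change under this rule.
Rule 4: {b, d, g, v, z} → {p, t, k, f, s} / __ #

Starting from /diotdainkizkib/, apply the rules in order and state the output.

diotidaingiskip

Rule 1 (post-nasal voicing): /k/ is a voiceless stop immediately after the nasal /n/, so it voices to [g]. /diotdainkizkib/ → diotdaingizkib.
Rule 2 (stop-cluster i-epenthesis): /t/ and /d/ form a stop–stop cluster, so [i] is inserted between them. /diotdaingizkib/ → diotidaingizkib.
Rule 3 (regressive voicing assimilation): /z/ precedes the voiceless obstruent /k/, so it devoices to [s] by assimilation. /diotidaingizkib/ → diotidaingiskib.
Rule 4 (final devoicing): /b/ is a voiced obstruent in word-final position, so it devoices to [p]. /diotidaingiskib/ → diotidaingiskip.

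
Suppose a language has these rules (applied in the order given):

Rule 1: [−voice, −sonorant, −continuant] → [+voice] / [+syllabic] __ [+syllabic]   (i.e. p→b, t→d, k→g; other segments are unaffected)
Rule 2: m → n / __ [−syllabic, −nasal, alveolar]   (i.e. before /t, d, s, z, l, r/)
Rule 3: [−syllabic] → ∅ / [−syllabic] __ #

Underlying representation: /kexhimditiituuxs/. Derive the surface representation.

Rule 1 (intervocalic voicing): /t/ is a voiceless stop between vowels /i/ and /i/, so it voices to [d]. /t/ is a voiceless stop between vowels /i/ and /u/, so it voices to [d]. /kexhimditiituuxs/ → kexhimdidiiduuxs.
Rule 2 (nasal place assimilation): /m/ precedes the alveolar consonant /d/, so it assimilates in place to [n]. /kexhimdidiiduuxs/ → kexhindidiiduuxs.
Rule 3 (final cluster simplification): /s/ is the second consonant of a word-final cluster /xs/, so it deletes. /kexhindidiiduuxs/ → kexhindidiiduux.

kexhindidiiduux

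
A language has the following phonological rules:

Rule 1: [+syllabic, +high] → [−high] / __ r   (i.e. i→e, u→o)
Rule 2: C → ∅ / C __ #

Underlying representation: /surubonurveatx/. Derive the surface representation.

sorubonorveat

Rule 1 (pre-rhotic lowering): /u/ is a high vowel immediately before /r/, so it lowers to [o]. /u/ is a high vowel immediately before /r/, so it lowers to [o]. /surubonurveatx/ → sorubonorveatx.
Rule 2 (final cluster simplification): /x/ is the second consonant of a word-final cluster /tx/, so it deletes. /sorubonorveatx/ → sorubonorveat.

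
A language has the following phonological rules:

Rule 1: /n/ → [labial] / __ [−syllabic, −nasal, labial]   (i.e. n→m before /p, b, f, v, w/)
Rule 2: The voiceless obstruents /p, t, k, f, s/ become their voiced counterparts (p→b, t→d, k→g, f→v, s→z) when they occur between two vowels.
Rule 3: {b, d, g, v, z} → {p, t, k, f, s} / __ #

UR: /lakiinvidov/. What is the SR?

lagiimvidof

Rule 1 (nasal place assimilation): /n/ precedes the labial consonant /v/, so it assimilates in place to [m]. /lakiinvidov/ → lakiimvidov.
Rule 2 (intervocalic voicing): /k/ is a voiceless obstruent between vowels /a/ and /i/, so it voices to [g]. /lakiimvidov/ → lagiimvidov.
Rule 3 (final devoicing): /v/ is a voiced obstruent in word-final position, so it devoices to [f]. /lagiimvidov/ → lagiimvidof.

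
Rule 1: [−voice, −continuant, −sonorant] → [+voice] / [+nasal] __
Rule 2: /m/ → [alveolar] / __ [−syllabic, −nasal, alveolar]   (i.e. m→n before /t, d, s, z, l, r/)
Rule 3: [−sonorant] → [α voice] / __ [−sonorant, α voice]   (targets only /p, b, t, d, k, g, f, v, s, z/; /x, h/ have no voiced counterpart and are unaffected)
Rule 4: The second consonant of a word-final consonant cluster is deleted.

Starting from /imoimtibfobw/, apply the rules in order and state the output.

Rule 1 (post-nasal voicing): /t/ is a voiceless stop immediately after the nasal /m/, so it voices to [d]. /imoimtibfobw/ → imoimdibfobw.
Rule 2 (nasal place assimilation): /m/ precedes the alveolar consonant /d/, so it assimilates in place to [n]. /imoimdibfobw/ → imoindibfobw.
Rule 3 (regressive voicing assimilation): /b/ precedes the voiceless obstruent /f/, so it devoices to [p] by assimilation. /imoindibfobw/ → imoindipfobw.
Rule 4 (final cluster simplification): /w/ is the second consonant of a word-final cluster /bw/, so it deletes. /imoindipfobw/ → imoindipfob.

imoindipfob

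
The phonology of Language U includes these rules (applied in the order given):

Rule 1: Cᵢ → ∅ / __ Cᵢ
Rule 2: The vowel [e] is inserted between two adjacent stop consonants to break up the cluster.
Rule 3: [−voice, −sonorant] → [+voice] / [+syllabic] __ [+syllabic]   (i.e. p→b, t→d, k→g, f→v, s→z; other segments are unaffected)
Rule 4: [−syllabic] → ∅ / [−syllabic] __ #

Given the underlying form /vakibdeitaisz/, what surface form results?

Rule 1 (degemination): no segment meets the environment; /vakibdeitaisz/ is unchanged.
Rule 2 (stop-cluster e-epenthesis): /b/ and /d/ form a stop–stop cluster, so [e] is inserted between them. /vakibdeitaisz/ → vakibedeitaisz.
Rule 3 (intervocalic voicing): /k/ is a voiceless obstruent between vowels /a/ and /i/, so it voices to [g]. /t/ is a voiceless obstruent between vowels /i/ and /a/, so it voices to [d]. /vakibedeitaisz/ → vagibedeidaisz.
Rule 4 (final cluster simplification): /z/ is the second consonant of a word-final cluster /sz/, so it deletes. /vagibedeidaisz/ → vagibedeidais.

vagibedeidais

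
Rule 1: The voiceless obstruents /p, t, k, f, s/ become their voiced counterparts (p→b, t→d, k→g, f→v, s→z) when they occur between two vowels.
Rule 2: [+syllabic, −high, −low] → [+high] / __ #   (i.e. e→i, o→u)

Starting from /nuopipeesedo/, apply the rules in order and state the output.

nuobibeezedu

Rule 1 (intervocalic voicing): /p/ is a voiceless obstruent between vowels /o/ and /i/, so it voices to [b]. /p/ is a voiceless obstruent between vowels /i/ and /e/, so it voices to [b]. /s/ is a voiceless obstruent between vowels /e/ and /e/, so it voices to [z]. /nuopipeesedo/ → nuobibeezedo.
Rule 2 (final vowel raising): /o/ is a mid vowel in word-final position, so it raises to [u]. /nuobibeezedo/ → nuobibeezedu.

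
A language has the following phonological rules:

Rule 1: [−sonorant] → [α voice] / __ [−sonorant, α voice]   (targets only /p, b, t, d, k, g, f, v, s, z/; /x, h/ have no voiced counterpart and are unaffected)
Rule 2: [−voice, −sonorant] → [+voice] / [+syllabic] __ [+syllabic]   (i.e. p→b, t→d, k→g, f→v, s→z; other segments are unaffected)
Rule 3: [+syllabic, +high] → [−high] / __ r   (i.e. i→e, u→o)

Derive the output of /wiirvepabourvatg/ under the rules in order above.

wiervebaboorvadg

Rule 1 (regressive voicing assimilation): /t/ precedes the voiced obstruent /g/, so it voices to [d] by assimilation. /wiirvepabourvatg/ → wiirvepabourvadg.
Rule 2 (intervocalic voicing): /p/ is a voiceless obstruent between vowels /e/ and /a/, so it voices to [b]. /wiirvepabourvadg/ → wiirvebabourvadg.
Rule 3 (pre-rhotic lowering): /i/ is a high vowel immediately before /r/, so it lowers to [e]. /u/ is a high vowel immediately before /r/, so it lowers to [o]. /wiirvebabourvadg/ → wiervebaboorvadg.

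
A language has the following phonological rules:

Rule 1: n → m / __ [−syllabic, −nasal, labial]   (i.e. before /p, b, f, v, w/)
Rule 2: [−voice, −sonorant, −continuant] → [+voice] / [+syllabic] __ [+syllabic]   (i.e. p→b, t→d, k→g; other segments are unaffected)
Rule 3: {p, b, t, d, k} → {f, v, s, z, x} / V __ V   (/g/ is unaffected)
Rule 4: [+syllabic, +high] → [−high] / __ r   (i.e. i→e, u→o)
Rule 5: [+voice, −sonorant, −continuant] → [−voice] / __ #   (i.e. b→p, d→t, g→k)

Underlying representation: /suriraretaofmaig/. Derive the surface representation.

sorerarezaofmaik

Rule 1 (nasal place assimilation): no segment meets the environment; /suriraretaofmaig/ is unchanged.
Rule 2 (intervocalic voicing): /t/ is a voiceless stop between vowels /e/ and /a/, so it voices to [d]. /suriraretaofmaig/ → suriraredaofmaig.
Rule 3 (intervocalic spirantization): /d/ is a stop between vowels /e/ and /a/, so it spirantizes to the fricative [z]. /suriraredaofmaig/ → surirarezaofmaig.
Rule 4 (pre-rhotic lowering): /u/ is a high vowel immediately before /r/, so it lowers to [o]. /i/ is a high vowel immediately before /r/, so it lowers to [e]. /surirarezaofmaig/ → sorerarezaofmaig.
Rule 5 (final devoicing): /g/ is a voiced stop in word-final position, so it devoices to [k]. /sorerarezaofmaig/ → sorerarezaofmaik.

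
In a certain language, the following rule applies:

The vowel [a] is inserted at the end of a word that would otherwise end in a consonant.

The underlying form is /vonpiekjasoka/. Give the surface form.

vonpiekjasoka

No segment of /vonpiekjasoka/ meets the structural description of the rule, so the form surfaces unchanged.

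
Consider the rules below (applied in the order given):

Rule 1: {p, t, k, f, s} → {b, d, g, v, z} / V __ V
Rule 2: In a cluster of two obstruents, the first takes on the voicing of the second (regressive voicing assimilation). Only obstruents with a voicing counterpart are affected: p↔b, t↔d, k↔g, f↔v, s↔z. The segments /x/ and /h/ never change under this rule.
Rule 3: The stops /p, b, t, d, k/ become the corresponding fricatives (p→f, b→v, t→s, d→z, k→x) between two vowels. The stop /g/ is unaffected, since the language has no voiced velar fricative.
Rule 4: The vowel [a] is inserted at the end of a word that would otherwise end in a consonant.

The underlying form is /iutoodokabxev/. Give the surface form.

iuzoozogapxeva

Rule 1 (intervocalic voicing): /t/ is a voiceless obstruent between vowels /u/ and /o/, so it voices to [d]. /k/ is a voiceless obstruent between vowels /o/ and /a/, so it voices to [g]. /iutoodokabxev/ → iudoodogabxev.
Rule 2 (regressive voicing assimilation): /b/ precedes the voiceless obstruent /x/, so it devoices to [p] by assimilation. /iudoodogabxev/ → iudoodogapxev.
Rule 3 (intervocalic spirantization): /d/ is a stop between vowels /u/ and /o/, so it spirantizes to the fricative [z]. /d/ is a stop between vowels /o/ and /o/, so it spirantizes to the fricative [z]. /iudoodogapxev/ → iuzoozogapxev.
Rule 4 (final a-epenthesis): the form ends in the consonant /v/, so [a] is inserted word-finally. /iuzoozogapxev/ → iuzoozogapxeva.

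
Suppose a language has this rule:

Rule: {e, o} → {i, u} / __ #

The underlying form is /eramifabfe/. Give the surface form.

eramifabfi

/e/ is a mid vowel in word-final position, so it raises to [i].
Surface form: [eramifabfi].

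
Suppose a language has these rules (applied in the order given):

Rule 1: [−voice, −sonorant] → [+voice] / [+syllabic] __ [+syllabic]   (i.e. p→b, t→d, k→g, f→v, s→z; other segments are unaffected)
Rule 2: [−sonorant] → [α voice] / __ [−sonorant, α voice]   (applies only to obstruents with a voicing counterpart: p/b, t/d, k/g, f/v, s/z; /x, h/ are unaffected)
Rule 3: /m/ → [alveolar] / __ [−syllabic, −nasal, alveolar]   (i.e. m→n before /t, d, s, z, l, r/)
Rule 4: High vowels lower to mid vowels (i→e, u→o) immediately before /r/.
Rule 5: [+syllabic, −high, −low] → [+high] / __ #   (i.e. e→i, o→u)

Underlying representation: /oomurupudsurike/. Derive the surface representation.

oomorubutsorigi

Rule 1 (intervocalic voicing): /p/ is a voiceless obstruent between vowels /u/ and /u/, so it voices to [b]. /k/ is a voiceless obstruent between vowels /i/ and /e/, so it voices to [g]. /oomurupudsurike/ → oomurubudsurige.
Rule 2 (regressive voicing assimilation): /d/ precedes the voiceless obstruent /s/, so it devoices to [t] by assimilation. /oomurubudsurige/ → oomurubutsurige.
Rule 3 (nasal place assimilation): no segment meets the environment; /oomurubutsurige/ is unchanged.
Rule 4 (pre-rhotic lowering): /u/ is a high vowel immediately before /r/, so it lowers to [o]. /u/ is a high vowel immediately before /r/, so it lowers to [o]. /oomurubutsurige/ → oomorubutsorige.
Rule 5 (final vowel raising): /e/ is a mid vowel in word-final position, so it raises to [i]. /oomorubutsorige/ → oomorubutsorigi.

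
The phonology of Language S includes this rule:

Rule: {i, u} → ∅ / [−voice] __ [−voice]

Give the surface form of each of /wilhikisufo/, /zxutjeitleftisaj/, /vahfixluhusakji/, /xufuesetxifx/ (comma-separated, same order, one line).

wilhksfo, zxtjeitleftsaj, vahfxluhsakji, xfuesetxfx

/wilhikisufo/: /i/ is a high vowel flanked by voiceless consonants /h/ and /k/, so it deletes. /i/ is a high vowel flanked by voiceless consonants /k/ and /s/, so it deletes. /u/ is a high vowel flanked by voiceless consonants /s/ and /f/, so it deletes. → [wilhksfo].
/zxutjeitleftisaj/: /u/ is a high vowel flanked by voiceless consonants /x/ and /t/, so it deletes. /i/ is a high vowel flanked by voiceless consonants /t/ and /s/, so it deletes. → [zxtjeitleftsaj].
/vahfixluhusakji/: /i/ is a high vowel flanked by voiceless consonants /f/ and /x/, so it deletes. /u/ is a high vowel flanked by voiceless consonants /h/ and /s/, so it deletes. → [vahfxluhsakji].
/xufuesetxifx/: /u/ is a high vowel flanked by voiceless consonants /x/ and /f/, so it deletes. /i/ is a high vowel flanked by voiceless consonants /x/ and /f/, so it deletes. → [xfuesetxfx].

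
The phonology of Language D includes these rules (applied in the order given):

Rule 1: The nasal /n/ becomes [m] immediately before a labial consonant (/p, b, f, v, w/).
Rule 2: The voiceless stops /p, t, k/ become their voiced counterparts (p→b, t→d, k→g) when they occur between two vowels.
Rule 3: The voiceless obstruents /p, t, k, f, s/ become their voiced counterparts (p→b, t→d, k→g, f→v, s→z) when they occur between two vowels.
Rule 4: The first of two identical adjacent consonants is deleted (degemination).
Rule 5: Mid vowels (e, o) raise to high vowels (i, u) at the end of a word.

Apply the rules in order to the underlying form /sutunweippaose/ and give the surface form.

sudumweipaozi

Rule 1 (nasal place assimilation): /n/ precedes the labial consonant /w/, so it assimilates in place to [m]. /sutunweippaose/ → sutumweippaose.
Rule 2 (intervocalic voicing): /t/ is a voiceless stop between vowels /u/ and /u/, so it voices to [d]. /sutumweippaose/ → sudumweippaose.
Rule 3 (intervocalic voicing): /s/ is a voiceless obstruent between vowels /o/ and /e/, so it voices to [z]. /sudumweippaose/ → sudumweippaoze.
Rule 4 (degemination): /pp/ is a geminate; the first /p/ deletes. /sudumweippaoze/ → sudumweipaoze.
Rule 5 (final vowel raising): /e/ is a mid vowel in word-final position, so it raises to [i]. /sudumweipaoze/ → sudumweipaozi.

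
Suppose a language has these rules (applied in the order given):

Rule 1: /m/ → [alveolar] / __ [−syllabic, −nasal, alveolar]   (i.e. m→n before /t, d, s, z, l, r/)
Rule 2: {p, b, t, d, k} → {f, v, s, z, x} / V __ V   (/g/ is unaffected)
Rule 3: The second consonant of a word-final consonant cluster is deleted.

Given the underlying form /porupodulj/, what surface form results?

porufozul

Rule 1 (nasal place assimilation): no segment meets the environment; /porupodulj/ is unchanged.
Rule 2 (intervocalic spirantization): /p/ is a stop between vowels /u/ and /o/, so it spirantizes to the fricative [f]. /d/ is a stop between vowels /o/ and /u/, so it spirantizes to the fricative [z]. /porupodulj/ → porufozulj.
Rule 3 (final cluster simplification): /j/ is the second consonant of a word-final cluster /lj/, so it deletes. /porufozulj/ → porufozul.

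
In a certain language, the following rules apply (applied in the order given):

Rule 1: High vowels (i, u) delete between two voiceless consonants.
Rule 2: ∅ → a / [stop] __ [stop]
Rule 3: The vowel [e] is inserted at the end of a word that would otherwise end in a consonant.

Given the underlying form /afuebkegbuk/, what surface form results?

afuebakegabuke

Rule 1 (high vowel syncope): no segment meets the environment; /afuebkegbuk/ is unchanged.
Rule 2 (stop-cluster a-epenthesis): /b/ and /k/ form a stop–stop cluster, so [a] is inserted between them. /g/ and /b/ form a stop–stop cluster, so [a] is inserted between them. /afuebkegbuk/ → afuebakegabuk.
Rule 3 (final e-epenthesis): the form ends in the consonant /k/, so [e] is inserted word-finally. /afuebakegabuk/ → afuebakegabuke.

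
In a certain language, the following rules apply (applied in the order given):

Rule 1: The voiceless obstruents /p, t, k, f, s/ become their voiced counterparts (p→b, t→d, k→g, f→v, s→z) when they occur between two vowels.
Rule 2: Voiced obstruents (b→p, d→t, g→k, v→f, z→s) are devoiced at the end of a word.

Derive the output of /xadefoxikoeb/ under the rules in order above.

xadevoxigoep

Rule 1 (intervocalic voicing): /f/ is a voiceless obstruent between vowels /e/ and /o/, so it voices to [v]. /k/ is a voiceless obstruent between vowels /i/ and /o/, so it voices to [g]. /xadefoxikoeb/ → xadevoxigoeb.
Rule 2 (final devoicing): /b/ is a voiced obstruent in word-final position, so it devoices to [p]. /xadevoxigoeb/ → xadevoxigoep.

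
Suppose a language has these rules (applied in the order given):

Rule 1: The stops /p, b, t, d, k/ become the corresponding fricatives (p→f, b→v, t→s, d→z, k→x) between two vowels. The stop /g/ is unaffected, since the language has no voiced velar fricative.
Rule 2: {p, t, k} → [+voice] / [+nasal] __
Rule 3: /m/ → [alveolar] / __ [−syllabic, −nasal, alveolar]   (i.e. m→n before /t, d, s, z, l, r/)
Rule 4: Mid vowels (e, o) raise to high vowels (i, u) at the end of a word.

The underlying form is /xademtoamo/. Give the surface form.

xazendoamu

Rule 1 (intervocalic spirantization): /d/ is a stop between vowels /a/ and /e/, so it spirantizes to the fricative [z]. /xademtoamo/ → xazemtoamo.
Rule 2 (post-nasal voicing): /t/ is a voiceless stop immediately after the nasal /m/, so it voices to [d]. /xazemtoamo/ → xazemdoamo.
Rule 3 (nasal place assimilation): /m/ precedes the alveolar consonant /d/, so it assimilates in place to [n]. /xazemdoamo/ → xazendoamo.
Rule 4 (final vowel raising): /o/ is a mid vowel in word-final position, so it raises to [u]. /xazendoamo/ → xazendoamu.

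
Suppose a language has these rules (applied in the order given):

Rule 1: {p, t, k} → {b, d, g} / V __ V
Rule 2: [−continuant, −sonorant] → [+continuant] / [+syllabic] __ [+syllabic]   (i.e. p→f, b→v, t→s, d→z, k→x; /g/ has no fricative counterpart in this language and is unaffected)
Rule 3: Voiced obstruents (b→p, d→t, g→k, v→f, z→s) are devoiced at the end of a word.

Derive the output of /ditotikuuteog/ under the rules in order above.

Rule 1 (intervocalic voicing): /t/ is a voiceless stop between vowels /i/ and /o/, so it voices to [d]. /t/ is a voiceless stop between vowels /o/ and /i/, so it voices to [d]. /k/ is a voiceless stop between vowels /i/ and /u/, so it voices to [g]. /t/ is a voiceless stop between vowels /u/ and /e/, so it voices to [d]. /ditotikuuteog/ → didodiguudeog.
Rule 2 (intervocalic spirantization): /d/ is a stop between vowels /i/ and /o/, so it spirantizes to the fricative [z]. /d/ is a stop between vowels /o/ and /i/, so it spirantizes to the fricative [z]. /d/ is a stop between vowels /u/ and /e/, so it spirantizes to the fricative [z]. /didodiguudeog/ → dizoziguuzeog.
Rule 3 (final devoicing): /g/ is a voiced obstruent in word-final position, so it devoices to [k]. /dizoziguuzeog/ → dizoziguuzeok.

dizoziguuzeok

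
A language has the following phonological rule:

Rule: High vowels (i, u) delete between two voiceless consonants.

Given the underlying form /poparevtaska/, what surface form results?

No segment of /poparevtaska/ meets the structural description of the rule, so the form surfaces unchanged.

poparevtaska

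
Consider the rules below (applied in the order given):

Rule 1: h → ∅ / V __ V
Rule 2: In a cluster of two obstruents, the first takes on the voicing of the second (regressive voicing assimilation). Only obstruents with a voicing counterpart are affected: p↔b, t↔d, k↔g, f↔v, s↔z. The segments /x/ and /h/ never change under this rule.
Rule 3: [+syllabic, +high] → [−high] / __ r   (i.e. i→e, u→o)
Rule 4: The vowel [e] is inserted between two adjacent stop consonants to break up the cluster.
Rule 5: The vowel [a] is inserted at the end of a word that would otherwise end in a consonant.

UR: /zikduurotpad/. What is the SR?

Rule 1 (intervocalic h-deletion): no segment meets the environment; /zikduurotpad/ is unchanged.
Rule 2 (regressive voicing assimilation): /k/ precedes the voiced obstruent /d/, so it voices to [g] by assimilation. /zikduurotpad/ → zigduurotpad.
Rule 3 (pre-rhotic lowering): /u/ is a high vowel immediately before /r/, so it lowers to [o]. /zigduurotpad/ → zigduorotpad.
Rule 4 (stop-cluster e-epenthesis): /g/ and /d/ form a stop–stop cluster, so [e] is inserted between them. /t/ and /p/ form a stop–stop cluster, so [e] is inserted between them. /zigduorotpad/ → zigeduorotepad.
Rule 5 (final a-epenthesis): the form ends in the consonant /d/, so [a] is inserted word-finally. /zigeduorotepad/ → zigeduorotepada.

zigeduorotepada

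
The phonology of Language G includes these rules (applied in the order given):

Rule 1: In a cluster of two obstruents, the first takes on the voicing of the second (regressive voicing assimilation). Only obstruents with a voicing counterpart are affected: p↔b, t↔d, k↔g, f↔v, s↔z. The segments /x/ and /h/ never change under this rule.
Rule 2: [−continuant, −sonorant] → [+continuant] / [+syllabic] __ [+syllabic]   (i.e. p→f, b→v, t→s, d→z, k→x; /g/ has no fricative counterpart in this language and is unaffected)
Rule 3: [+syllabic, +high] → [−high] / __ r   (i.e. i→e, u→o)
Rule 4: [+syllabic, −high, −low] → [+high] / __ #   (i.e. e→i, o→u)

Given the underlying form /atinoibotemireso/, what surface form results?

asinoivosemeresu

Rule 1 (regressive voicing assimilation): no segment meets the environment; /atinoibotemireso/ is unchanged.
Rule 2 (intervocalic spirantization): /t/ is a stop between vowels /a/ and /i/, so it spirantizes to the fricative [s]. /b/ is a stop between vowels /i/ and /o/, so it spirantizes to the fricative [v]. /t/ is a stop between vowels /o/ and /e/, so it spirantizes to the fricative [s]. /atinoibotemireso/ → asinoivosemireso.
Rule 3 (pre-rhotic lowering): /i/ is a high vowel immediately before /r/, so it lowers to [e]. /asinoivosemireso/ → asinoivosemereso.
Rule 4 (final vowel raising): /o/ is a mid vowel in word-final position, so it raises to [u]. /asinoivosemereso/ → asinoivosemeresu.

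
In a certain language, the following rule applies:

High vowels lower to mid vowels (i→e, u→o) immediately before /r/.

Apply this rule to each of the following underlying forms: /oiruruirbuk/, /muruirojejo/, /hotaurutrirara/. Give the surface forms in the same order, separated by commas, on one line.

oeroruerbuk, moruerojejo, hotaorutrerara

/oiruruirbuk/: /i/ is a high vowel immediately before /r/, so it lowers to [e]. /u/ is a high vowel immediately before /r/, so it lowers to [o]. /i/ is a high vowel immediately before /r/, so it lowers to [e]. → [oeroruerbuk].
/muruirojejo/: /u/ is a high vowel immediately before /r/, so it lowers to [o]. /i/ is a high vowel immediately before /r/, so it lowers to [e]. → [moruerojejo].
/hotaurutrirara/: /u/ is a high vowel immediately before /r/, so it lowers to [o]. /i/ is a high vowel immediately before /r/, so it lowers to [e]. → [hotaorutrerara].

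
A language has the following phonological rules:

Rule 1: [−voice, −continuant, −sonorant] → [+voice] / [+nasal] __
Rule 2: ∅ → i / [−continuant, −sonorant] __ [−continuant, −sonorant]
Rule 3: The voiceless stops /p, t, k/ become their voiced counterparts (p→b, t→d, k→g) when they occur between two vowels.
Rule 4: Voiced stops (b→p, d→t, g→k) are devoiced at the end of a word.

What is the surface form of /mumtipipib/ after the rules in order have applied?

mumdibibip

Rule 1 (post-nasal voicing): /t/ is a voiceless stop immediately after the nasal /m/, so it voices to [d]. /mumtipipib/ → mumdipipib.
Rule 2 (stop-cluster i-epenthesis): no segment meets the environment; /mumdipipib/ is unchanged.
Rule 3 (intervocalic voicing): /p/ is a voiceless stop between vowels /i/ and /i/, so it voices to [b]. /p/ is a voiceless stop between vowels /i/ and /i/, so it voices to [b]. /mumdipipib/ → mumdibibib.
Rule 4 (final devoicing): /b/ is a voiced stop in word-final position, so it devoices to [p]. /mumdibibib/ → mumdibibip.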